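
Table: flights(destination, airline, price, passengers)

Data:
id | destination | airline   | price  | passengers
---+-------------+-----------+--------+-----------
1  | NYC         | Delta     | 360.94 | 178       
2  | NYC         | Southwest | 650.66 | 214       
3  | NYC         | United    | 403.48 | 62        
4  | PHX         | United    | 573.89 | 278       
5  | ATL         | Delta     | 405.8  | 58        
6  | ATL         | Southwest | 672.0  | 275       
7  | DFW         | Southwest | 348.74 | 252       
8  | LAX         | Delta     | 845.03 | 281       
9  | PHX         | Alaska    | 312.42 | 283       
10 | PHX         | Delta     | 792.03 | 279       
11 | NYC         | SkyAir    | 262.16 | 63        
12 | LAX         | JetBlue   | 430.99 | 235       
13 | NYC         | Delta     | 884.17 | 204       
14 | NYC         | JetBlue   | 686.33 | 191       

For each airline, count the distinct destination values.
SELECT airline, COUNT(DISTINCT destination)
FROM flights
GROUP BY airline

Result:
  Alaska: 1 distinct
  Delta: 4 distinct
  JetBlue: 2 distinct
  SkyAir: 1 distinct
  Southwest: 3 distinct
  United: 2 distinct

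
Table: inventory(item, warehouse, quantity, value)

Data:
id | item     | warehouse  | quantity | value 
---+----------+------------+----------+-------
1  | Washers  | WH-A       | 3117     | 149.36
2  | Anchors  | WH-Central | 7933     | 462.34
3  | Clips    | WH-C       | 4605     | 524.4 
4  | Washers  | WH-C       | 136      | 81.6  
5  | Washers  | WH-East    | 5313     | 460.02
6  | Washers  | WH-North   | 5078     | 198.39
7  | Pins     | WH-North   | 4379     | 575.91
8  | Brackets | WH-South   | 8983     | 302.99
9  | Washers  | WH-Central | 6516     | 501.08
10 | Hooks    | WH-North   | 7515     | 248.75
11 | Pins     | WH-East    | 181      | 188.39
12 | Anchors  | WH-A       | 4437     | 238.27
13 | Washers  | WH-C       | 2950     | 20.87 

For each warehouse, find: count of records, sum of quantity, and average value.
SELECT warehouse,
       COUNT(*) as cnt,
       SUM(quantity) as total_quantity,
       AVG(value) as avg_value
FROM inventory
GROUP BY warehouse

Result:
  WH-A: 2 records, 7554 total quantity, 193.82 avg value
  WH-C: 3 records, 7691 total quantity, 208.96 avg value
  WH-Central: 2 records, 14449 total quantity, 481.71 avg value
  WH-East: 2 records, 5494 total quantity, 324.21 avg value
  WH-North: 3 records, 16972 total quantity, 341.02 avg value
  WH-South: 1 records, 8983 total quantity, 302.99 avg value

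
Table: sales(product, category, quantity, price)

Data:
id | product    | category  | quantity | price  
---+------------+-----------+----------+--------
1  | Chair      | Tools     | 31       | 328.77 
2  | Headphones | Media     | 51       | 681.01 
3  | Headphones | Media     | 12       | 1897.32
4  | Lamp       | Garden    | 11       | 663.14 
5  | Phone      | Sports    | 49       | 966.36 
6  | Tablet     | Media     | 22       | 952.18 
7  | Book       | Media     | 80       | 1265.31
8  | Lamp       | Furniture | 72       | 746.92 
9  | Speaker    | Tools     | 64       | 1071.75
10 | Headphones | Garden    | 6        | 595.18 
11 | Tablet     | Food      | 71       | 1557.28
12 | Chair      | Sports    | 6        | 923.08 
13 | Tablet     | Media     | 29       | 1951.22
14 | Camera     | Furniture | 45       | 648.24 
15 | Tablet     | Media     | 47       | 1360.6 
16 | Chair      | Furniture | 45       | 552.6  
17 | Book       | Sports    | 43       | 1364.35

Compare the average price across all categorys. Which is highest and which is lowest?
SELECT category, AVG(price)
FROM sales
GROUP BY category
ORDER BY AVG(price)

All groups:
  Garden: 629.16
  Furniture: 649.25
  Tools: 700.26
  Sports: 1084.60
  Media: 1351.27
  Food: 1557.28

Highest: Food (1557.28)
Lowest: Garden (629.16)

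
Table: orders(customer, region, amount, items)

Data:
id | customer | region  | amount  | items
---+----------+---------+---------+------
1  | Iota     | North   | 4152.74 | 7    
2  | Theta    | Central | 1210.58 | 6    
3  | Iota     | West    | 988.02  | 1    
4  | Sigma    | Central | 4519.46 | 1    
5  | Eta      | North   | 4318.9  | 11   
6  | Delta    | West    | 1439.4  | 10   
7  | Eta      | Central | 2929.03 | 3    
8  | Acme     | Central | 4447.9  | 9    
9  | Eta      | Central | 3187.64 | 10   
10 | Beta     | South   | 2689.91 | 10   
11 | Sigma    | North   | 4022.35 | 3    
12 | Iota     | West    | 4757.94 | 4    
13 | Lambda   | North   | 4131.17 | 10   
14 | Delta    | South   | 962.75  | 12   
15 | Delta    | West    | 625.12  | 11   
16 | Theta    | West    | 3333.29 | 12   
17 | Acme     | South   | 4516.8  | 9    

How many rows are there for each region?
SELECT region, COUNT(*) as count
FROM orders
GROUP BY region

Result:
  Central: 5
  North: 4
  South: 3
  West: 5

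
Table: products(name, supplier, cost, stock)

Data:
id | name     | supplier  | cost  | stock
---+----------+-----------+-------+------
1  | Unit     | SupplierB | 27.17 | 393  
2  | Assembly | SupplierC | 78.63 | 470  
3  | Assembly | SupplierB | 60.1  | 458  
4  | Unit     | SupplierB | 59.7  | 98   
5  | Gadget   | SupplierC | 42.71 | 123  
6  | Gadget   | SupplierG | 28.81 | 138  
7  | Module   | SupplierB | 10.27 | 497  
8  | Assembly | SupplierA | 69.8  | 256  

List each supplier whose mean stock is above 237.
SELECT supplier, AVG(stock)
FROM products
GROUP BY supplier
HAVING AVG(stock) > 237

Result:
  SupplierA: avg=256.00
  SupplierB: avg=361.50
  SupplierC: avg=296.50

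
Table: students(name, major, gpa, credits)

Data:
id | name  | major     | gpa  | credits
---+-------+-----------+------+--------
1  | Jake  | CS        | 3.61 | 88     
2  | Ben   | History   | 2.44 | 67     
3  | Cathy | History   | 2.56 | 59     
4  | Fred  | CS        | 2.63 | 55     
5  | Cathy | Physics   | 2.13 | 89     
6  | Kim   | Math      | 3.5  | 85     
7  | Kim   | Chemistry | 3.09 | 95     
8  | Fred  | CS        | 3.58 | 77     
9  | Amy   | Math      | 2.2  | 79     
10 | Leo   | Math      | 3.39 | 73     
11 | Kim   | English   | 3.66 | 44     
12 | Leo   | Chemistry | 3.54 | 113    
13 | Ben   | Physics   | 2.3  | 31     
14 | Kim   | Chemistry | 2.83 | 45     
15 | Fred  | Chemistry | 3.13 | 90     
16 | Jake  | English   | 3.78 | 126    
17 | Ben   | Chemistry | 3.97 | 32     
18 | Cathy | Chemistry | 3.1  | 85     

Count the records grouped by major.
SELECT major, COUNT(*) as count
FROM students
GROUP BY major

Result:
  CS: 3
  Chemistry: 6
  English: 2
  History: 2
  Math: 3
  Physics: 2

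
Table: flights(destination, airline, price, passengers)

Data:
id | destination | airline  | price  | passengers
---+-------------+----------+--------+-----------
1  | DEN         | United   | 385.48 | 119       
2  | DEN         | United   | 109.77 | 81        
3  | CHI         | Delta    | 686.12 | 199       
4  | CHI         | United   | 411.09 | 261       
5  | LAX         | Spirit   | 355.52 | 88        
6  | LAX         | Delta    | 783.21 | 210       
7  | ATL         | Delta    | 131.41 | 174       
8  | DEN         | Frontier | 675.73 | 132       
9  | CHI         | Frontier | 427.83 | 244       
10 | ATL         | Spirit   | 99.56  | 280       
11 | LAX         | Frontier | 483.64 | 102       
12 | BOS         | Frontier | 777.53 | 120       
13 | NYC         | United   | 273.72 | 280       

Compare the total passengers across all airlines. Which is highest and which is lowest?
SELECT airline, SUM(passengers)
FROM flights
GROUP BY airline
ORDER BY SUM(passengers)

All groups:
  Spirit: 368
  Delta: 583
  Frontier: 598
  United: 741

Highest: United (741)
Lowest: Spirit (368)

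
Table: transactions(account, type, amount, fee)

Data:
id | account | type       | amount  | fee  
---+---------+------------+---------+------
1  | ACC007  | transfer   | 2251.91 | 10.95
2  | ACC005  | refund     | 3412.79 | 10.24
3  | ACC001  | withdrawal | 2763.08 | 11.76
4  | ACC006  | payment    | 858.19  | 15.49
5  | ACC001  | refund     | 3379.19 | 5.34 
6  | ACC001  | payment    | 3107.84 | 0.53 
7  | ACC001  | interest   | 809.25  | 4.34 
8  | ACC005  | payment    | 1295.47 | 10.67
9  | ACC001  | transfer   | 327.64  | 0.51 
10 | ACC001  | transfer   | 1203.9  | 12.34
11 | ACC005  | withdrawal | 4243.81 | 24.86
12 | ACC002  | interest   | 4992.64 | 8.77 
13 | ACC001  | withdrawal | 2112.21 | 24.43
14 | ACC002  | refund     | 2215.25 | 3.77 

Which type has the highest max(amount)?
SELECT type, MAX(amount) as val
FROM transactions
GROUP BY type
ORDER BY val DESC
LIMIT 1

Result: interest with max(amount) = 4992.64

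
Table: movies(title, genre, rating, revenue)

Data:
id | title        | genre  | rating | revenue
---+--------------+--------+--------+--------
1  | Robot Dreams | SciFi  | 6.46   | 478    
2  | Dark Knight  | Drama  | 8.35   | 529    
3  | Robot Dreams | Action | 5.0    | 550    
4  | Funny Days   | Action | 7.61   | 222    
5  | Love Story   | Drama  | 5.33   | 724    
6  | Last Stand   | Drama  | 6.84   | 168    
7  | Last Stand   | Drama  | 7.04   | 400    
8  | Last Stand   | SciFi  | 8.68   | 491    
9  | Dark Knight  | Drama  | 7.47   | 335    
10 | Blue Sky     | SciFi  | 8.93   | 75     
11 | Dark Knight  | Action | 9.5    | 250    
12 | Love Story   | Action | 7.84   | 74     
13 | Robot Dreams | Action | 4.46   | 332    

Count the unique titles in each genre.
SELECT genre, COUNT(DISTINCT title)
FROM movies
GROUP BY genre

Result:
  Action: 4 distinct
  Drama: 3 distinct
  SciFi: 3 distinct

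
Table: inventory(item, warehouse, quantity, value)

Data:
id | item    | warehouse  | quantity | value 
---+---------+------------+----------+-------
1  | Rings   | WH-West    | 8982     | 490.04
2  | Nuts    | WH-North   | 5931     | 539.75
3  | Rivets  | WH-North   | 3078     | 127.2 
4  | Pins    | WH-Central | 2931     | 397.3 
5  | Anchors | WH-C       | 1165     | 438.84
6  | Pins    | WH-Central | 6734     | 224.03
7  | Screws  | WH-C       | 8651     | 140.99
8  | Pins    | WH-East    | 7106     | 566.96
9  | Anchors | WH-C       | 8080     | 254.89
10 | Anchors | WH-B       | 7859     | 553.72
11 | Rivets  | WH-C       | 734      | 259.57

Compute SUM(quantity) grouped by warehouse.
SELECT warehouse, SUM(quantity) as result
FROM inventory
GROUP BY warehouse

Result:
  WH-B: 7859
  WH-C: 18630
  WH-Central: 9665
  WH-East: 7106
  WH-North: 9009
  WH-West: 8982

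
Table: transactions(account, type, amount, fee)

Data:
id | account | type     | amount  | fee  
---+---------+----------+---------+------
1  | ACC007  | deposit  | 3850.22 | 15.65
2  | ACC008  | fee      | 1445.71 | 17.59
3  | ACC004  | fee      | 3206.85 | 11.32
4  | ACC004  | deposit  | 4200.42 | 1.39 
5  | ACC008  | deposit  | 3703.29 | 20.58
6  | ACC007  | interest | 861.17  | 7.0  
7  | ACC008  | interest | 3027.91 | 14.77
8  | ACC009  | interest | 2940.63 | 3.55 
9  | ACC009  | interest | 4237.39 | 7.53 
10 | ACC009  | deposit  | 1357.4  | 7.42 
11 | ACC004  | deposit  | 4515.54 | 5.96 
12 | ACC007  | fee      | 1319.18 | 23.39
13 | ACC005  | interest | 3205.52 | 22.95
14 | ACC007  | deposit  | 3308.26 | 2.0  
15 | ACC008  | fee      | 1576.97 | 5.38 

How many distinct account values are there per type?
SELECT type, COUNT(DISTINCT account)
FROM transactions
GROUP BY type

Result:
  deposit: 4 distinct
  fee: 3 distinct
  interest: 4 distinct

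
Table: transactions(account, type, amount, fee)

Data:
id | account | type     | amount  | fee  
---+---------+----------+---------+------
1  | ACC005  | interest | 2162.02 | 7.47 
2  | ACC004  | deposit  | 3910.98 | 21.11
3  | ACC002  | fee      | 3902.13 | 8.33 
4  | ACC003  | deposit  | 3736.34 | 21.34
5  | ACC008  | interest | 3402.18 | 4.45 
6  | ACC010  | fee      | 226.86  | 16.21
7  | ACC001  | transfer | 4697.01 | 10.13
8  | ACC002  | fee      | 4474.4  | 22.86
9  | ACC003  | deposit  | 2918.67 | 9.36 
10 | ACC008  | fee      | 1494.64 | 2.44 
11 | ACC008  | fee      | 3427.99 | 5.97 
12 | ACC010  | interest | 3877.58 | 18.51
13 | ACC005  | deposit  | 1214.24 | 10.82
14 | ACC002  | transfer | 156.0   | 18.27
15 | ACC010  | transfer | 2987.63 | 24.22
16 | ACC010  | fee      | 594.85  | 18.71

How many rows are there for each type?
SELECT type, COUNT(*) as count
FROM transactions
GROUP BY type

Result:
  deposit: 4
  fee: 6
  interest: 3
  transfer: 3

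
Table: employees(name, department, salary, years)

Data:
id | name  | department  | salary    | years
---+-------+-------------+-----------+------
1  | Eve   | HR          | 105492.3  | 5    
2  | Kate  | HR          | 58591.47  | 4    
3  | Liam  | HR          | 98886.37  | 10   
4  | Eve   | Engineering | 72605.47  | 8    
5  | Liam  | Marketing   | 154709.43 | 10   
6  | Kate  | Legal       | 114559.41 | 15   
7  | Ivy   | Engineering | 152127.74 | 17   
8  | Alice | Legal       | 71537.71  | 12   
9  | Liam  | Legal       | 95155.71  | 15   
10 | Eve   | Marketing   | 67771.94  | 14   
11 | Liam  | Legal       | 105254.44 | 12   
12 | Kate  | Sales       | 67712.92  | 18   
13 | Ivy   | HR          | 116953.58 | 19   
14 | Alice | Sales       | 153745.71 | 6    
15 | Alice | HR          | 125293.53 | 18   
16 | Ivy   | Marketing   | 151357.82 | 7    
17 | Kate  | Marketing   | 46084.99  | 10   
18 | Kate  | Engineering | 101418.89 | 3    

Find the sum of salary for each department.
SELECT department, SUM(salary) as result
FROM employees
GROUP BY department

Result:
  Engineering: 326152.10
  HR: 505217.25
  Legal: 386507.27
  Marketing: 419924.18
  Sales: 221458.63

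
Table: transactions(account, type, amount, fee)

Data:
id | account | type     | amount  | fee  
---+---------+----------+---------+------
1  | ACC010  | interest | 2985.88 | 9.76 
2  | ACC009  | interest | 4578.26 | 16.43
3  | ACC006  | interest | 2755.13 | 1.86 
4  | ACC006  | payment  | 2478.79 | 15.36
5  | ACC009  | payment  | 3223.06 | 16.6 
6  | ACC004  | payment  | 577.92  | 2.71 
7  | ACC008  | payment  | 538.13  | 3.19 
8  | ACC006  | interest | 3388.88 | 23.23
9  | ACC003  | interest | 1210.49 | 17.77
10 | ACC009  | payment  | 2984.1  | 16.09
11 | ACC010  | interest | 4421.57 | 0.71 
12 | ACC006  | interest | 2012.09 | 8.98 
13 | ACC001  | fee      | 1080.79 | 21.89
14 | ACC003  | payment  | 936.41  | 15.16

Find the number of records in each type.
SELECT type, COUNT(*) as count
FROM transactions
GROUP BY type

Result:
  fee: 1
  interest: 7
  payment: 6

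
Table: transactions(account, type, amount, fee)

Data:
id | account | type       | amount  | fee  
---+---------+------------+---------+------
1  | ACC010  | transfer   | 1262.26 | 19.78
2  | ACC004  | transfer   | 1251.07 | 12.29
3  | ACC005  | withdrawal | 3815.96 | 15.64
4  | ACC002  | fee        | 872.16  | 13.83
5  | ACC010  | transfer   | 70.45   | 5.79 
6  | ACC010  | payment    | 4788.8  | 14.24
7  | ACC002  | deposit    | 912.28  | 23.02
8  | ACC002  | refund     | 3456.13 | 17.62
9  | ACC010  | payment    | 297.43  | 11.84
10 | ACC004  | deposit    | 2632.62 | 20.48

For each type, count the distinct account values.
SELECT type, COUNT(DISTINCT account)
FROM transactions
GROUP BY type

Result:
  deposit: 2 distinct
  fee: 1 distinct
  payment: 1 distinct
  refund: 1 distinct
  transfer: 2 distinct
  withdrawal: 1 distinct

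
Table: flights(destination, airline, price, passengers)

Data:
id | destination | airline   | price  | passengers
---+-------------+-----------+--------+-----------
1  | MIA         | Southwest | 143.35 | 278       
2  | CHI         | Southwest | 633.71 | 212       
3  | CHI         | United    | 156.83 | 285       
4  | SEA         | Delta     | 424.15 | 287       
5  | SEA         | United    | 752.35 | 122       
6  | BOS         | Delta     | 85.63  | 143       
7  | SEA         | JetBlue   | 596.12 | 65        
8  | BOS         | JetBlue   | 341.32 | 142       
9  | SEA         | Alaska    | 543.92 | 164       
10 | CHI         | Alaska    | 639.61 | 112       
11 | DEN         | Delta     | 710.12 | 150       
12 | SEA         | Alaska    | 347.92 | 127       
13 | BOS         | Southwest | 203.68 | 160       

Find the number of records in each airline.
SELECT airline, COUNT(*) as count
FROM flights
GROUP BY airline

Result:
  Alaska: 3
  Delta: 3
  JetBlue: 2
  Southwest: 3
  United: 2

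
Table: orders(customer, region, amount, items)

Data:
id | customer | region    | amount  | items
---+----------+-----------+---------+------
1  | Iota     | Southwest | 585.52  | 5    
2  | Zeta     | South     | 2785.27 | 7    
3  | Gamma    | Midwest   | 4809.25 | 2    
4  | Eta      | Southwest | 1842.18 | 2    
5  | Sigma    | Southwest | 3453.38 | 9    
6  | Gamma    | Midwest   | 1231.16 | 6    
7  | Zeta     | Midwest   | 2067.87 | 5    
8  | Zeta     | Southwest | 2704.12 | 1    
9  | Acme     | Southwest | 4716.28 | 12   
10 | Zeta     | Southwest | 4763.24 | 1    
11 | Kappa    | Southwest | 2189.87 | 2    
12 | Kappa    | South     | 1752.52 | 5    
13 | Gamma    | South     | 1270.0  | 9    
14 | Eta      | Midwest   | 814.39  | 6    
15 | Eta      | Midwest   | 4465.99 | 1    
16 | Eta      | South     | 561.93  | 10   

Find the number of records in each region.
SELECT region, COUNT(*) as count
FROM orders
GROUP BY region

Result:
  Midwest: 5
  South: 4
  Southwest: 7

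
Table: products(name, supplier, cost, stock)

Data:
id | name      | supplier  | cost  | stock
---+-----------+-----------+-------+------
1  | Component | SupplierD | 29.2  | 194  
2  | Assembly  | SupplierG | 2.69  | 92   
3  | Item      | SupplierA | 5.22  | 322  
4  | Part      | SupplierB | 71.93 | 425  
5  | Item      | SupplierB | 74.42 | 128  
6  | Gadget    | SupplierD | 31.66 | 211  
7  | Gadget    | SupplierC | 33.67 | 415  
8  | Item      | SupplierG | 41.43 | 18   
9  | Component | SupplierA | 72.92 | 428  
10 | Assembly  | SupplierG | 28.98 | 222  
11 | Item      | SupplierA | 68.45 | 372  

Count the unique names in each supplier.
SELECT supplier, COUNT(DISTINCT name)
FROM products
GROUP BY supplier

Result:
  SupplierA: 2 distinct
  SupplierB: 2 distinct
  SupplierC: 1 distinct
  SupplierD: 2 distinct
  SupplierG: 2 distinct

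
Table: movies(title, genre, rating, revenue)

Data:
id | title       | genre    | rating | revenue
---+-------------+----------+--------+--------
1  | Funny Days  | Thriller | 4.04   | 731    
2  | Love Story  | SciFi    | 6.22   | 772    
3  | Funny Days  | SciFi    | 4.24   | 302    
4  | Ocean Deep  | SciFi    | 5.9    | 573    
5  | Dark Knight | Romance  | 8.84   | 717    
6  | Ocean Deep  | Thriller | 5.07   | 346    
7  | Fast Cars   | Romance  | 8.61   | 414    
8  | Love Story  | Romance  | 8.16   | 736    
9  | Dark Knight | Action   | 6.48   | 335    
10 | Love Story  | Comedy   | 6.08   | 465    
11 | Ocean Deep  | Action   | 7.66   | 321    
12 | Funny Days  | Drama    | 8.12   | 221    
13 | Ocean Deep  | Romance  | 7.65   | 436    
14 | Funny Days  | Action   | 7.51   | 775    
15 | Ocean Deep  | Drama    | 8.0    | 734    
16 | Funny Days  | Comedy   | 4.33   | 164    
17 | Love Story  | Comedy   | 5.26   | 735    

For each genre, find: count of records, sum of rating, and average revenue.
SELECT genre,
       COUNT(*) as cnt,
       SUM(rating) as total_rating,
       AVG(revenue) as avg_revenue
FROM movies
GROUP BY genre

Result:
  Action: 3 records, 21.65 total rating, 477.00 avg revenue
  Comedy: 3 records, 15.67 total rating, 454.67 avg revenue
  Drama: 2 records, 16.12 total rating, 477.50 avg revenue
  Romance: 4 records, 33.26 total rating, 575.75 avg revenue
  SciFi: 3 records, 16.36 total rating, 549.00 avg revenue
  Thriller: 2 records, 9.11 total rating, 538.50 avg revenue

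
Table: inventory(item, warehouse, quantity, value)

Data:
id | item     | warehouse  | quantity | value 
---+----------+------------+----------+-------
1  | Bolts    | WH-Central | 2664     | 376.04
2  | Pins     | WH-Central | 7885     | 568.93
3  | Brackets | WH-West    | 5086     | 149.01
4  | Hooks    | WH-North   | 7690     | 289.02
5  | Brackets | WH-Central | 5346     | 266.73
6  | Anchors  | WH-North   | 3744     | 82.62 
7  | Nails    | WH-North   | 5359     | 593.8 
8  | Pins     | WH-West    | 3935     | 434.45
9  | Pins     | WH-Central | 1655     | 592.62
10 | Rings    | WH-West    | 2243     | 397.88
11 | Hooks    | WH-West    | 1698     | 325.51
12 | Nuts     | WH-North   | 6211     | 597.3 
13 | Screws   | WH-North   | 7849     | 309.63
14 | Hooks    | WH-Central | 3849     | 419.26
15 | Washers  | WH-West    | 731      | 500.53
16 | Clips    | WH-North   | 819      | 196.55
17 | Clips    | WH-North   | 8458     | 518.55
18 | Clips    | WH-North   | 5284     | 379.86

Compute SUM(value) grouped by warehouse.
SELECT warehouse, SUM(value) as result
FROM inventory
GROUP BY warehouse

Result:
  WH-Central: 2223.58
  WH-North: 2967.33
  WH-West: 1807.38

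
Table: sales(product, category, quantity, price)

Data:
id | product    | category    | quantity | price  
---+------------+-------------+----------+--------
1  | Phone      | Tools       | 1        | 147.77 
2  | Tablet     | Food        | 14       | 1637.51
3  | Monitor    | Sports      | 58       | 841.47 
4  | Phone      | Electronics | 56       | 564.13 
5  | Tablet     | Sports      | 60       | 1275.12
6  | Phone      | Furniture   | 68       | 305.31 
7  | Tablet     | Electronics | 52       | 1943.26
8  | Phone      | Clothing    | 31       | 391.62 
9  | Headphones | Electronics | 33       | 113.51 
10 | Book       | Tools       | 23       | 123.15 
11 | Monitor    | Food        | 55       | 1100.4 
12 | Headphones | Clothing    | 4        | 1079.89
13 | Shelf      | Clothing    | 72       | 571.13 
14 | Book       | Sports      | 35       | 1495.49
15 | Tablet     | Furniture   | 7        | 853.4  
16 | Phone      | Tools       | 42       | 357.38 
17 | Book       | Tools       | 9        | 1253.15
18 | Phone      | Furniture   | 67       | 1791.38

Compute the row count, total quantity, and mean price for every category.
SELECT category,
       COUNT(*) as cnt,
       SUM(quantity) as total_quantity,
       AVG(price) as avg_price
FROM sales
GROUP BY category

Result:
  Clothing: 3 records, 107 total quantity, 680.88 avg price
  Electronics: 3 records, 141 total quantity, 873.63 avg price
  Food: 2 records, 69 total quantity, 1368.96 avg price
  Furniture: 3 records, 142 total quantity, 983.36 avg price
  Sports: 3 records, 153 total quantity, 1204.03 avg price
  Tools: 4 records, 75 total quantity, 470.36 avg price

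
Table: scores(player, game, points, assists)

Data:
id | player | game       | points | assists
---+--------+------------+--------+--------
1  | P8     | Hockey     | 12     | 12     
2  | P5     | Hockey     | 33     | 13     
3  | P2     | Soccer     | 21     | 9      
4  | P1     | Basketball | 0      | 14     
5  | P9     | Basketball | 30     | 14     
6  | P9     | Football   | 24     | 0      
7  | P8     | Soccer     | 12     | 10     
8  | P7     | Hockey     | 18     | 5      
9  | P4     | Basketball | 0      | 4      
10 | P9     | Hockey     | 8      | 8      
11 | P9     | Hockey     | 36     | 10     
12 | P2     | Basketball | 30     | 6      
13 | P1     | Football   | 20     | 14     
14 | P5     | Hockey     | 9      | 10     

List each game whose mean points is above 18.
SELECT game, AVG(points)
FROM scores
GROUP BY game
HAVING AVG(points) > 18

Result:
  Football: avg=22.00
  Hockey: avg=19.33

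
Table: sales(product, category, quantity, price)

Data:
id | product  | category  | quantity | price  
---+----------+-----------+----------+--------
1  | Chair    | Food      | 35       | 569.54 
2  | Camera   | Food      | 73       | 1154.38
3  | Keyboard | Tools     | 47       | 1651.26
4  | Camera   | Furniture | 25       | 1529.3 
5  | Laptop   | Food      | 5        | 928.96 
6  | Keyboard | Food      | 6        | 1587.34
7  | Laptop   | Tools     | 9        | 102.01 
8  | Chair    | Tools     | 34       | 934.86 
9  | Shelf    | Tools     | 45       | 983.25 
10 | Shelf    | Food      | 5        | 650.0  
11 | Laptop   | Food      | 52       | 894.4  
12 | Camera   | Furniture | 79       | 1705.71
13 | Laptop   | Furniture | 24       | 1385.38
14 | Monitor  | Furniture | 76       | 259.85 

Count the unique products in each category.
SELECT category, COUNT(DISTINCT product)
FROM sales
GROUP BY category

Result:
  Food: 5 distinct
  Furniture: 3 distinct
  Tools: 4 distinct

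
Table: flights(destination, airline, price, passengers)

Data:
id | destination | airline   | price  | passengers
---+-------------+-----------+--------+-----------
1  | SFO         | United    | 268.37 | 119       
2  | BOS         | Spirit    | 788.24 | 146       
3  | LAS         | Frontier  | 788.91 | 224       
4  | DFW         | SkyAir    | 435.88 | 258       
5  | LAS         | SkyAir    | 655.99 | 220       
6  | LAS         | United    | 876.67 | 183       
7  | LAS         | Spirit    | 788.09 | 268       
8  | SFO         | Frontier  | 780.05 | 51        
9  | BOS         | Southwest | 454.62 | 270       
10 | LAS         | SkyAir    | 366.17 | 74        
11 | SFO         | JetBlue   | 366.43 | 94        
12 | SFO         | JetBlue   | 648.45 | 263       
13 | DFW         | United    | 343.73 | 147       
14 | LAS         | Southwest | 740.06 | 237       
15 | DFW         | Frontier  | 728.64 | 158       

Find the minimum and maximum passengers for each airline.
SELECT airline, MIN(passengers), MAX(passengers)
FROM flights
GROUP BY airline

Result:
  Frontier: min=51, max=224
  JetBlue: min=94, max=263
  SkyAir: min=74, max=258
  Southwest: min=237, max=270
  Spirit: min=146, max=268
  United: min=119, max=183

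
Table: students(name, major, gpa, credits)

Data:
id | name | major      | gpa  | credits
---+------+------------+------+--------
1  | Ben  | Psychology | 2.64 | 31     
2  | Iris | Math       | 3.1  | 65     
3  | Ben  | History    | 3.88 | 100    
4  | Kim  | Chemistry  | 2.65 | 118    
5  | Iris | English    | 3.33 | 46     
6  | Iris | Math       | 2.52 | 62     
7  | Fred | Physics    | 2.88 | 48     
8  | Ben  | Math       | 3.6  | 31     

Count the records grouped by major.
SELECT major, COUNT(*) as count
FROM students
GROUP BY major

Result:
  Chemistry: 1
  English: 1
  History: 1
  Math: 3
  Physics: 1
  Psychology: 1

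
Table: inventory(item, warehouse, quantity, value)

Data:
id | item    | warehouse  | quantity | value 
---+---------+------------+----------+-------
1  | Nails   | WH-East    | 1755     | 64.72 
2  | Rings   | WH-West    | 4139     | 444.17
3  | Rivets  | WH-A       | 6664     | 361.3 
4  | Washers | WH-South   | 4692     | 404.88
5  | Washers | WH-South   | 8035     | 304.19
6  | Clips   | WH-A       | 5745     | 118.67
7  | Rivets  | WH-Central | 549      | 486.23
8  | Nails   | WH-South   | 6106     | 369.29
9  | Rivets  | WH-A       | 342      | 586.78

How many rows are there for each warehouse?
SELECT warehouse, COUNT(*) as count
FROM inventory
GROUP BY warehouse

Result:
  WH-A: 3
  WH-Central: 1
  WH-East: 1
  WH-South: 3
  WH-West: 1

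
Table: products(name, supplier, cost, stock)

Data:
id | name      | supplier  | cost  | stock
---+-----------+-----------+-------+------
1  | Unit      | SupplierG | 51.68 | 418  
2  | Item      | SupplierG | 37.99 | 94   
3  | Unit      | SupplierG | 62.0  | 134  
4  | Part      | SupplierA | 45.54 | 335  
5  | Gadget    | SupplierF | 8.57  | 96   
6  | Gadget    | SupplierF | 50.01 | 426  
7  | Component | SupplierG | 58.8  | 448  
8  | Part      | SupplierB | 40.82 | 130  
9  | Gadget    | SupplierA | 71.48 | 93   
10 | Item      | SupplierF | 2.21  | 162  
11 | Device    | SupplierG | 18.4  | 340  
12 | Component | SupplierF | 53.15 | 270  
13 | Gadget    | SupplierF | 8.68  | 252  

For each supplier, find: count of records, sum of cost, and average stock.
SELECT supplier,
       COUNT(*) as cnt,
       SUM(cost) as total_cost,
       AVG(stock) as avg_stock
FROM products
GROUP BY supplier

Result:
  SupplierA: 2 records, 117.02 total cost, 214.00 avg stock
  SupplierB: 1 records, 40.82 total cost, 130.00 avg stock
  SupplierF: 5 records, 122.62 total cost, 241.20 avg stock
  SupplierG: 5 records, 228.87 total cost, 286.80 avg stock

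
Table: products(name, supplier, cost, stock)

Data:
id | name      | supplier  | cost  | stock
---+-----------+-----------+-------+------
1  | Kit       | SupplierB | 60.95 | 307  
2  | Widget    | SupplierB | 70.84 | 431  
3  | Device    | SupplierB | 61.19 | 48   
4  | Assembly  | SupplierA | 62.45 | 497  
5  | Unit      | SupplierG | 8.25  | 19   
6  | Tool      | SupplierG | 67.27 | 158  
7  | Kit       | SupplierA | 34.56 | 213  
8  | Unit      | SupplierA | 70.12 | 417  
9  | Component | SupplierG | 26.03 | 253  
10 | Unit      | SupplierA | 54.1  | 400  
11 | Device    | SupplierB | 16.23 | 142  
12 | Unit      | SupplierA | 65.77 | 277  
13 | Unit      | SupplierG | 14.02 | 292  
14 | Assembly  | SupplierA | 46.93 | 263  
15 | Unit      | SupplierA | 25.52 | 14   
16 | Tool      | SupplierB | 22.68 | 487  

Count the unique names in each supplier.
SELECT supplier, COUNT(DISTINCT name)
FROM products
GROUP BY supplier

Result:
  SupplierA: 3 distinct
  SupplierB: 4 distinct
  SupplierG: 3 distinct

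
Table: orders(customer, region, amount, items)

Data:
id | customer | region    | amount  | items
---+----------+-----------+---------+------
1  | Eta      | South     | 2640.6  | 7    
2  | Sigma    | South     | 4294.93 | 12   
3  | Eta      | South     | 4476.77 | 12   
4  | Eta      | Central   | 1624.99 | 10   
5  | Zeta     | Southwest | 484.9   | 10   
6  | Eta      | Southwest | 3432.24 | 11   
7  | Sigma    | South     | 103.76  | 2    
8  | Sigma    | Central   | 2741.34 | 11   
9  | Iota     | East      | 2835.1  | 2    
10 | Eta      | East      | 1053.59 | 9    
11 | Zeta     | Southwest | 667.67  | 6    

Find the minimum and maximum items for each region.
SELECT region, MIN(items), MAX(items)
FROM orders
GROUP BY region

Result:
  Central: min=10, max=11
  East: min=2, max=9
  South: min=2, max=12
  Southwest: min=6, max=11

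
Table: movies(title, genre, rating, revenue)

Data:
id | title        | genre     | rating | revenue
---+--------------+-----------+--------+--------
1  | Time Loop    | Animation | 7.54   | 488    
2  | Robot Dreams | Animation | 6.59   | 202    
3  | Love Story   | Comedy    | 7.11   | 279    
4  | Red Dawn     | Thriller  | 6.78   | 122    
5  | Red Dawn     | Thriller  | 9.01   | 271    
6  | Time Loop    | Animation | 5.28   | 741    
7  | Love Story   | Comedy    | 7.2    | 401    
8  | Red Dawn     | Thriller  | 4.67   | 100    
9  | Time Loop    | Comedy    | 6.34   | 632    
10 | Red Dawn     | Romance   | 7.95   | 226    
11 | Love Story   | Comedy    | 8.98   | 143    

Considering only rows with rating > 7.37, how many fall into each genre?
SELECT genre, COUNT(*)
FROM movies
WHERE rating > 7.37
GROUP BY genre

Note: WHERE filters rows before grouping.

Result:
  Animation: 1
  Comedy: 1
  Romance: 1
  Thriller: 1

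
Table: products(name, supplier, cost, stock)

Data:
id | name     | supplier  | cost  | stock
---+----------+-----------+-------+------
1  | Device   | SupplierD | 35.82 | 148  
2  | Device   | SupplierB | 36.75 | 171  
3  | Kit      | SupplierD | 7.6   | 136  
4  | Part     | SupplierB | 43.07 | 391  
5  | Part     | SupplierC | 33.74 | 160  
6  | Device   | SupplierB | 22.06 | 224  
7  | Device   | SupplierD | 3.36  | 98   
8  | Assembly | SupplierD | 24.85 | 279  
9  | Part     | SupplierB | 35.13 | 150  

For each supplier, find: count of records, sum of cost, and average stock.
SELECT supplier,
       COUNT(*) as cnt,
       SUM(cost) as total_cost,
       AVG(stock) as avg_stock
FROM products
GROUP BY supplier

Result:
  SupplierB: 4 records, 137.01 total cost, 234.00 avg stock
  SupplierC: 1 records, 33.74 total cost, 160.00 avg stock
  SupplierD: 4 records, 71.63 total cost, 165.25 avg stock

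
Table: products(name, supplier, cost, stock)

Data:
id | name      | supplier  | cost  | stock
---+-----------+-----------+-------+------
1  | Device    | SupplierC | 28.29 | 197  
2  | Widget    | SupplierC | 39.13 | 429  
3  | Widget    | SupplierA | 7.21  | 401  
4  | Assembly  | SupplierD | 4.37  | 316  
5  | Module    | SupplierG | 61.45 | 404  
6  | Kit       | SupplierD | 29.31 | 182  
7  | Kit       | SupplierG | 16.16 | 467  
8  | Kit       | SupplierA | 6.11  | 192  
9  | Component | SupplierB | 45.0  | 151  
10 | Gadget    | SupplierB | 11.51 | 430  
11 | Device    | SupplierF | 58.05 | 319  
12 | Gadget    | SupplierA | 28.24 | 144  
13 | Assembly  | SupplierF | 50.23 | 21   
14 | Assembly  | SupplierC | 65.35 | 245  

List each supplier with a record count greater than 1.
SELECT supplier, COUNT(*) as cnt
FROM products
GROUP BY supplier
HAVING COUNT(*) > 1

Result:
  SupplierA: 3
  SupplierB: 2
  SupplierC: 3
  SupplierD: 2
  SupplierF: 2
  SupplierG: 2

Note: HAVING filters groups after aggregation, WHERE filters rows before.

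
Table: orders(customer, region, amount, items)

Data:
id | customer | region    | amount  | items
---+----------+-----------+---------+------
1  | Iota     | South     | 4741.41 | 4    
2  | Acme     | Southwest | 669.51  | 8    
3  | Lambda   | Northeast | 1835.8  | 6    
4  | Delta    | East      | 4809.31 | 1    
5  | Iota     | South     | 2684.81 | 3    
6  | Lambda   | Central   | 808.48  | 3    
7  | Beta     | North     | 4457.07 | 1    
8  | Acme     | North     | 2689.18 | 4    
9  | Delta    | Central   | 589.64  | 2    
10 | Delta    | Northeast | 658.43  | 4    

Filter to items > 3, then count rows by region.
SELECT region, COUNT(*)
FROM orders
WHERE items > 3
GROUP BY region

Note: WHERE filters rows before grouping.

Result:
  North: 1
  Northeast: 2
  South: 1
  Southwest: 1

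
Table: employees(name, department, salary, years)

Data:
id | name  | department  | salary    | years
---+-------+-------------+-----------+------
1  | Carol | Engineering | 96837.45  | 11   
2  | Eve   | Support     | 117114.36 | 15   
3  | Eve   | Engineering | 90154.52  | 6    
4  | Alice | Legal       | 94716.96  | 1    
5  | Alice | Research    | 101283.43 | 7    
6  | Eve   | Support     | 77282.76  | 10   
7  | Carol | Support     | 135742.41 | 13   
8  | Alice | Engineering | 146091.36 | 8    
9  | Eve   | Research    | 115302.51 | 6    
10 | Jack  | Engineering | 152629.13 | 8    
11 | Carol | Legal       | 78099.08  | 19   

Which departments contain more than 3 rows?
SELECT department, COUNT(*) as cnt
FROM employees
GROUP BY department
HAVING COUNT(*) > 3

Result:
  Engineering: 4

Note: HAVING filters groups after aggregation, WHERE filters rows before.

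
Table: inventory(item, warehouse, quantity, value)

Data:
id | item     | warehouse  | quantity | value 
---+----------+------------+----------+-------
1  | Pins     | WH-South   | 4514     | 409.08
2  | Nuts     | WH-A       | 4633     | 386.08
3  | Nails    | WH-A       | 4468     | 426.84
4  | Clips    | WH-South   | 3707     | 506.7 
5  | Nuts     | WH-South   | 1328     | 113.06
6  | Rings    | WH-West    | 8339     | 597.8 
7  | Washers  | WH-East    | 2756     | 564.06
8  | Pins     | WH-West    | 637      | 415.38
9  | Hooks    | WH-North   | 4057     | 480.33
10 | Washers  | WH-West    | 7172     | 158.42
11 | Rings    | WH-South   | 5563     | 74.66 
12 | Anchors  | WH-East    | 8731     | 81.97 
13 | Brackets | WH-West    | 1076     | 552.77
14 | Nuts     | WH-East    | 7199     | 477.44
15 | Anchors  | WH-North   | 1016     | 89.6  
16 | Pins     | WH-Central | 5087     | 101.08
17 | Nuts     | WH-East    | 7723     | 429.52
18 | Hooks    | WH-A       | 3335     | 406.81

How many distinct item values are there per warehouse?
SELECT warehouse, COUNT(DISTINCT item)
FROM inventory
GROUP BY warehouse

Result:
  WH-A: 3 distinct
  WH-Central: 1 distinct
  WH-East: 3 distinct
  WH-North: 2 distinct
  WH-South: 4 distinct
  WH-West: 4 distinct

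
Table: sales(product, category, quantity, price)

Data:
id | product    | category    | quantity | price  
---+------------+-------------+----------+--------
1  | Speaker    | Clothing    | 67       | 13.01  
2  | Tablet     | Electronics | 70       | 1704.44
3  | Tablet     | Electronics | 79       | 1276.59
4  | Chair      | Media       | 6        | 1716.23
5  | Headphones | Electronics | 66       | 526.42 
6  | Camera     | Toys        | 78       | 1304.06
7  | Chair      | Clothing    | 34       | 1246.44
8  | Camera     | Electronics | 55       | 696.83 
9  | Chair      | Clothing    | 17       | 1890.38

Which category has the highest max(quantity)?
SELECT category, MAX(quantity) as val
FROM sales
GROUP BY category
ORDER BY val DESC
LIMIT 1

Result: Electronics with max(quantity) = 79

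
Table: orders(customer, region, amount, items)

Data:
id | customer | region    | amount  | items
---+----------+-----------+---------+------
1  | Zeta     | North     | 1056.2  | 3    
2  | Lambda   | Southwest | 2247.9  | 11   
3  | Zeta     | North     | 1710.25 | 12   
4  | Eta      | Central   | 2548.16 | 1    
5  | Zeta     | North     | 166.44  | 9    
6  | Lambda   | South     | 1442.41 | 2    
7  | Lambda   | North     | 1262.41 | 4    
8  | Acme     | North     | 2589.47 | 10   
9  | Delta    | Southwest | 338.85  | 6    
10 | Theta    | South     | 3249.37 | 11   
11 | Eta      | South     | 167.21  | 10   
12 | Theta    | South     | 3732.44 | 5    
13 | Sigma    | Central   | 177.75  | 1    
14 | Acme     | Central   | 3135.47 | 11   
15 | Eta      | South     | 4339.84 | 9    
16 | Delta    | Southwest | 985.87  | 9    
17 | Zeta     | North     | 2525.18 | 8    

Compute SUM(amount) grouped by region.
SELECT region, SUM(amount) as result
FROM orders
GROUP BY region

Result:
  Central: 5861.38
  North: 9309.95
  South: 12931.27
  Southwest: 3572.62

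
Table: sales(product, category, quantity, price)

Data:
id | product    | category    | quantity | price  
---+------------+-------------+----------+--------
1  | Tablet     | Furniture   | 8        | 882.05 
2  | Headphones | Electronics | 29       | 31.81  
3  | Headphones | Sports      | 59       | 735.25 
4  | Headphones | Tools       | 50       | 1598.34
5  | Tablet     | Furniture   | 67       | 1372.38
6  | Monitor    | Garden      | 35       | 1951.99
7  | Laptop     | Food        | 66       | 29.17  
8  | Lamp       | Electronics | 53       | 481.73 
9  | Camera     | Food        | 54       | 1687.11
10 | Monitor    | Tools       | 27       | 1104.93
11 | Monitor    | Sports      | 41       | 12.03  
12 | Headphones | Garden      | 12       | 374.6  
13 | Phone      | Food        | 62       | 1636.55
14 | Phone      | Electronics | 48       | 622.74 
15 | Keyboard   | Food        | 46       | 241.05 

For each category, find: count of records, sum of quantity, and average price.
SELECT category,
       COUNT(*) as cnt,
       SUM(quantity) as total_quantity,
       AVG(price) as avg_price
FROM sales
GROUP BY category

Result:
  Electronics: 3 records, 130 total quantity, 378.76 avg price
  Food: 4 records, 228 total quantity, 898.47 avg price
  Furniture: 2 records, 75 total quantity, 1127.22 avg price
  Garden: 2 records, 47 total quantity, 1163.30 avg price
  Sports: 2 records, 100 total quantity, 373.64 avg price
  Tools: 2 records, 77 total quantity, 1351.64 avg price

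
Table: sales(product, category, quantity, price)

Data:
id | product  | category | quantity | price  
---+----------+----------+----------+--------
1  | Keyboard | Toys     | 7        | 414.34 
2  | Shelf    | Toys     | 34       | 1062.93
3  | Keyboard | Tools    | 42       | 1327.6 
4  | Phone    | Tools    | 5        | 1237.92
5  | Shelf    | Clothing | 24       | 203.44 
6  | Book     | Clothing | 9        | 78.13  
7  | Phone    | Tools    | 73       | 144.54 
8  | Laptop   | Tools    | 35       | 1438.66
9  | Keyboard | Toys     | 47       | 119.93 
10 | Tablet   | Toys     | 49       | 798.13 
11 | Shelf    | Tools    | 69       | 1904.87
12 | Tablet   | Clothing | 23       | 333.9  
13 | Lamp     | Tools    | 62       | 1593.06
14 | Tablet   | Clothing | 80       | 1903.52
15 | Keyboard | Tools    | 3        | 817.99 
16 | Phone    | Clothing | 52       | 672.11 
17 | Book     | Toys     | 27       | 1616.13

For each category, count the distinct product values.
SELECT category, COUNT(DISTINCT product)
FROM sales
GROUP BY category

Result:
  Clothing: 4 distinct
  Tools: 5 distinct
  Toys: 4 distinct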